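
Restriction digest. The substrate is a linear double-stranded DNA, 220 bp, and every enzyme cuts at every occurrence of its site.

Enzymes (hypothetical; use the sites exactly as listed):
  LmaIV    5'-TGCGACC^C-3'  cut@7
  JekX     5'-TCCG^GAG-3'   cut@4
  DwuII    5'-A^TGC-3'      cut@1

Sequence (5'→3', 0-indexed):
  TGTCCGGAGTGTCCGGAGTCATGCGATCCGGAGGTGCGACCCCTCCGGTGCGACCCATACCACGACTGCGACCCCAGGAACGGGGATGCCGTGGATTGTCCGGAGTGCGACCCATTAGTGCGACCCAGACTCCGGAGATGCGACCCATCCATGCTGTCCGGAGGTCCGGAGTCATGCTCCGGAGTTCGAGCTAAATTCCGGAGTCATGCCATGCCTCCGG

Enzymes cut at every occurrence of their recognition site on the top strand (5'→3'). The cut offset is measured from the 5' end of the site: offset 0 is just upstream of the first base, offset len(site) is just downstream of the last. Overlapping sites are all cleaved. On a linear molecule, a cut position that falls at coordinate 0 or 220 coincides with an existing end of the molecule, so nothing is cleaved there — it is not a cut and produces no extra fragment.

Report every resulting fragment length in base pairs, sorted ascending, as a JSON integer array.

[4,5,6,6,6,6,6,7,7,8,9,9,9,9,9,10,11,13,13,14,16,18,19]

Scan for sites:
  LmaIV (TGCGACCC, off=7): starts [34, 48, 66, 105, 118, 138] → cuts [41, 55, 73, 112, 125, 145]
  JekX (TCCGGAG, off=4): starts [2, 11, 26, 98, 130, 156, 164, 177, 196] → cuts [6, 15, 30, 102, 134, 160, 168, 181, 200]
  DwuII (ATGC, off=1): starts [20, 85, 137, 150, 173, 205, 210] → cuts [21, 86, 138, 151, 174, 206, 211]

All cut coordinates (distinct, sorted): [6, 15, 21, 30, 41, 55, 73, 86, 102, 112, 125, 134, 138, 145, 151, 160, 168, 174, 181, 200, 206, 211]

Fragments:
  [0,6): 6 bp
  [6,15): 9 bp
  [15,21): 6 bp
  [21,30): 9 bp
  [30,41): 11 bp
  [41,55): 14 bp
  [55,73): 18 bp
  [73,86): 13 bp
  [86,102): 16 bp
  [102,112): 10 bp
  [112,125): 13 bp
  [125,134): 9 bp
  [134,138): 4 bp
  [138,145): 7 bp
  [145,151): 6 bp
  [151,160): 9 bp
  [160,168): 8 bp
  [168,174): 6 bp
  [174,181): 7 bp
  [181,200): 19 bp
  [200,206): 6 bp
  [206,211): 5 bp
  [211,220): 9 bp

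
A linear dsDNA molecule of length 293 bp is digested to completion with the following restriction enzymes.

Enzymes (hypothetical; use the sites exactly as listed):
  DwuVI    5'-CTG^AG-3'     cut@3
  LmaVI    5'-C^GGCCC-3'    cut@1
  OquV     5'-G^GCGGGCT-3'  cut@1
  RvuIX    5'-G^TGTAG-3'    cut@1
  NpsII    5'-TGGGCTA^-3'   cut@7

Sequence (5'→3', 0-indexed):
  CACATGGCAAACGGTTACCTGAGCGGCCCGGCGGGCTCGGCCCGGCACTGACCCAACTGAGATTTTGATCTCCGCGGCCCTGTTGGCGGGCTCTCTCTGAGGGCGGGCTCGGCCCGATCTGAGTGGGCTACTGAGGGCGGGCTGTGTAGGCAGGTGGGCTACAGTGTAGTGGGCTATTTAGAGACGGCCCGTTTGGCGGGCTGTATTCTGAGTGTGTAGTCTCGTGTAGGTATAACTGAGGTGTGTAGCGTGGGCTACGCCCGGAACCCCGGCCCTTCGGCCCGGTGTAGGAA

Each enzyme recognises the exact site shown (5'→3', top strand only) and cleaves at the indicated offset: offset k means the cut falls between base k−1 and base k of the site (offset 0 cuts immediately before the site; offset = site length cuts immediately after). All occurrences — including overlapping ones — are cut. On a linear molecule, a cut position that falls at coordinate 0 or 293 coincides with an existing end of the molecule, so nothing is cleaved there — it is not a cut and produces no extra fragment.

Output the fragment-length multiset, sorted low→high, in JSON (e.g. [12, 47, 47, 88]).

Scan for sites:
  DwuVI CTGAG/3: at [18, 56, 96, 118, 130, 207, 235] ⇒ [21, 59, 99, 121, 133, 210, 238]
  LmaVI CGGCCC/1: at [23, 37, 74, 109, 184, 269, 277] ⇒ [24, 38, 75, 110, 185, 270, 278]
  OquV GGCGGGCT/1: at [29, 84, 101, 135, 194] ⇒ [30, 85, 102, 136, 195]
  RvuIX GTGTAG/1: at [143, 163, 213, 223, 242, 284] ⇒ [144, 164, 214, 224, 243, 285]
  NpsII TGGGCTA/7: at [123, 154, 169, 250] ⇒ [130, 161, 176, 257]

Pooled cuts: [21, 24, 30, 38, 59, 75, 85, 99, 102, 110, 121, 130, 133, 136, 144, 161, 164, 176, 185, 195, 210, 214, 224, 238, 243, 257, 270, 278, 285]

Fragment lengths:
  [0,21): 21 bp
  [21,24): 3 bp
  [24,30): 6 bp
  [30,38): 8 bp
  [38,59): 21 bp
  [59,75): 16 bp
  [75,85): 10 bp
  [85,99): 14 bp
  [99,102): 3 bp
  [102,110): 8 bp
  [110,121): 11 bp
  [121,130): 9 bp
  [130,133): 3 bp
  [133,136): 3 bp
  [136,144): 8 bp
  [144,161): 17 bp
  [161,164): 3 bp
  [164,176): 12 bp
  [176,185): 9 bp
  [185,195): 10 bp
  [195,210): 15 bp
  [210,214): 4 bp
  [214,224): 10 bp
  [224,238): 14 bp
  [238,243): 5 bp
  [243,257): 14 bp
  [257,270): 13 bp
  [270,278): 8 bp
  [278,285): 7 bp
  [285,293): 8 bp

[3,3,3,3,3,4,5,6,7,8,8,8,8,8,9,9,10,10,10,11,12,13,14,14,14,15,16,17,21,21]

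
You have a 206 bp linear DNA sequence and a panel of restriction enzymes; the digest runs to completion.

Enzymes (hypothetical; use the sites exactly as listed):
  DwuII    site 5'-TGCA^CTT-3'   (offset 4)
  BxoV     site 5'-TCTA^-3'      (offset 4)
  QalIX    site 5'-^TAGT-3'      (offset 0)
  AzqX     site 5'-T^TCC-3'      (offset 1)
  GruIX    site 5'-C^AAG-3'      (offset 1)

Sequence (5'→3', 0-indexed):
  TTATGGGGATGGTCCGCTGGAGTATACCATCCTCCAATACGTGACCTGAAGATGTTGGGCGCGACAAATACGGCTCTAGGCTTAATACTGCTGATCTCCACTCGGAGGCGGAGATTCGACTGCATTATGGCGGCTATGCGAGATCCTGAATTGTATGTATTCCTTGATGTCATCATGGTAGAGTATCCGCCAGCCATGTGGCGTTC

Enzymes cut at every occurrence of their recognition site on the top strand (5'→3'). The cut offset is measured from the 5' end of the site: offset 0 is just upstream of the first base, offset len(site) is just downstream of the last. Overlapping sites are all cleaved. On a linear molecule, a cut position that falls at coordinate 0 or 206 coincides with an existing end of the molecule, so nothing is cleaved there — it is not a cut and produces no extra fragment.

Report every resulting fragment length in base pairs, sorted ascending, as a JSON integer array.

Site scan:
  DwuII (TGCACTT, off=4): no sites
  BxoV (TCTA, off=4): starts [74] → cuts [78]
  QalIX (TAGT, off=0): no sites
  AzqX (TTCC, off=1): starts [159] → cuts [160]
  GruIX (CAAG, off=1): no sites

All cut coordinates (distinct, sorted): [78, 160]

Fragment lengths:
  [0,78): 78 bp
  [78,160): 82 bp
  [160,206): 46 bp

[46,78,82]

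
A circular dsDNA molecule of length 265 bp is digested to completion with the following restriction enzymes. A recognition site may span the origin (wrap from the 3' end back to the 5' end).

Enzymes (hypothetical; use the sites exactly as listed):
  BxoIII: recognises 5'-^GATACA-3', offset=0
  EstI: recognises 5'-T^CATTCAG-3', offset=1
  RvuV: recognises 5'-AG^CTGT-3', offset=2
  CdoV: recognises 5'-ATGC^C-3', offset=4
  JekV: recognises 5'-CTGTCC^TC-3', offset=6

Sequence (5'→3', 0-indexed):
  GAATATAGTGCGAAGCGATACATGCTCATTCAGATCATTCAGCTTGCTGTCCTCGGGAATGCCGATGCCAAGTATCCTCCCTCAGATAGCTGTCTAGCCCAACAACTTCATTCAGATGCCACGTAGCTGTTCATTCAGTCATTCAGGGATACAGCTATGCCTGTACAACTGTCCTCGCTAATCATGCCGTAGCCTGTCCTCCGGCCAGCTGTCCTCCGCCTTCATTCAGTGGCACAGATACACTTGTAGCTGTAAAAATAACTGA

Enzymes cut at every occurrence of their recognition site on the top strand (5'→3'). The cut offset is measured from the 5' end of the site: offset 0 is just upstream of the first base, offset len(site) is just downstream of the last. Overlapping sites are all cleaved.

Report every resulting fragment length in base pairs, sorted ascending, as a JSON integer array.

[5,6,6,7,8,8,8,9,9,10,10,11,12,13,13,13,14,14,17,19,21,32]

Per-enzyme occurrences:
  BxoIII GATACA/0: at [16, 147, 236] ⇒ [16, 147, 236]
  EstI TCATTCAG/1: at [25, 34, 107, 130, 138, 221] ⇒ [26, 35, 108, 131, 139, 222]
  RvuV AGCTGT/2: at [87, 124, 206, 247] ⇒ [89, 126, 208, 249]
  CdoV ATGCC/4: at [58, 64, 115, 156, 183] ⇒ [62, 68, 119, 160, 187]
  JekV CTGTCCTC/6: at [46, 168, 193, 208] ⇒ [52, 174, 199, 214]

All cut coordinates (distinct, sorted): [16, 26, 35, 52, 62, 68, 89, 108, 119, 126, 131, 139, 147, 160, 174, 187, 199, 208, 214, 222, 236, 249]

Fragment lengths:
  16→26: 10 bp
  26→35: 9 bp
  35→52: 17 bp
  52→62: 10 bp
  62→68: 6 bp
  68→89: 21 bp
  89→108: 19 bp
  108→119: 11 bp
  119→126: 7 bp
  126→131: 5 bp
  131→139: 8 bp
  139→147: 8 bp
  147→160: 13 bp
  160→174: 14 bp
  174→187: 13 bp
  187→199: 12 bp
  199→208: 9 bp
  208→214: 6 bp
  214→222: 8 bp
  222→236: 14 bp
  236→249: 13 bp
  249→16 (wrap): 265-249+16 = 32 bp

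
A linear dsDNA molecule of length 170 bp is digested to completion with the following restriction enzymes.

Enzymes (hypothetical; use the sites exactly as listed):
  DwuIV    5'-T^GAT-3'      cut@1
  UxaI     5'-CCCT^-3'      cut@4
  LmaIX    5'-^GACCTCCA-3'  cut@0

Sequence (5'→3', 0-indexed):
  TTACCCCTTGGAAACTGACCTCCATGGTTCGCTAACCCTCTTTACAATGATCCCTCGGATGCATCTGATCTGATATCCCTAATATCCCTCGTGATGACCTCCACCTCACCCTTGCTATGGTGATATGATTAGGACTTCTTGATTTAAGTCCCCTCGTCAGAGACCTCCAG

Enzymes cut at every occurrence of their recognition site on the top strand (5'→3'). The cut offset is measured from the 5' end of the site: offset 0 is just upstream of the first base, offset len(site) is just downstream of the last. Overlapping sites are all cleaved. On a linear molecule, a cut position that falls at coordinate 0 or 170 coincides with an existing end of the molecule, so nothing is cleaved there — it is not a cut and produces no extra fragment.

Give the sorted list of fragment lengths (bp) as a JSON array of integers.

[3,3,5,5,7,7,8,8,9,9,9,9,9,11,14,14,17,23]

Scan for sites:
  DwuIV (TGAT, off=1): starts [47, 65, 70, 91, 120, 125, 139] → cuts [48, 66, 71, 92, 121, 126, 140]
  UxaI (CCCT, off=4): starts [4, 35, 51, 76, 85, 108, 150] → cuts [8, 39, 55, 80, 89, 112, 154]
  LmaIX (GACCTCCA, off=0): starts [16, 95, 161] → cuts [16, 95, 161]

Pooled cuts: [8, 16, 39, 48, 55, 66, 71, 80, 89, 92, 95, 112, 121, 126, 140, 154, 161]

Fragments:
  [0,8): 8 bp
  [8,16): 8 bp
  [16,39): 23 bp
  [39,48): 9 bp
  [48,55): 7 bp
  [55,66): 11 bp
  [66,71): 5 bp
  [71,80): 9 bp
  [80,89): 9 bp
  [89,92): 3 bp
  [92,95): 3 bp
  [95,112): 17 bp
  [112,121): 9 bp
  [121,126): 5 bp
  [126,140): 14 bp
  [140,154): 14 bp
  [154,161): 7 bp
  [161,170): 9 bp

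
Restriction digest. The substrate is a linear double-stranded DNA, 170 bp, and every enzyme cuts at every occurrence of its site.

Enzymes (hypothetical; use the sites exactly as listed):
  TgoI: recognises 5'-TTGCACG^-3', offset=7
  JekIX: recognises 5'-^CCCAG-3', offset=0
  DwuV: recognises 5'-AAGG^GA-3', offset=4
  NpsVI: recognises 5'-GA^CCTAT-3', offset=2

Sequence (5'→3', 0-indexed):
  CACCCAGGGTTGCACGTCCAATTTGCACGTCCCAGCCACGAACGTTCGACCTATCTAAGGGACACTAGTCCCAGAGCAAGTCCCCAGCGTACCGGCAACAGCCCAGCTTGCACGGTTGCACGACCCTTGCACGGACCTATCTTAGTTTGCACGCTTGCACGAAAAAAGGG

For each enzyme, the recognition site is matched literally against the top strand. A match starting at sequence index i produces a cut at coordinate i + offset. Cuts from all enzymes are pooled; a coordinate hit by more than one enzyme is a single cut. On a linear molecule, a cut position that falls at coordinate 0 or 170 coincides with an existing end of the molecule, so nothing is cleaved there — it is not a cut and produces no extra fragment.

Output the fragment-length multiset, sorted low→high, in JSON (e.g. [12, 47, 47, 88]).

[1,2,2,8,8,9,9,11,11,13,13,13,14,18,19,19]

Scan for sites:
  TgoI TTGCACG/7: at [9, 22, 107, 115, 126, 146, 154] ⇒ [16, 29, 114, 122, 133, 153, 161]
  JekIX CCCAG/0: at [2, 30, 69, 82, 101] ⇒ [2, 30, 69, 82, 101]
  DwuV AAGGGA/4: at [56] ⇒ [60]
  NpsVI GACCTAT/2: at [47, 133] ⇒ [49, 135]

All cut coordinates (distinct, sorted): [2, 16, 29, 30, 49, 60, 69, 82, 101, 114, 122, 133, 135, 153, 161]

Fragment lengths:
  [0,2): 2 bp
  [2,16): 14 bp
  [16,29): 13 bp
  [29,30): 1 bp
  [30,49): 19 bp
  [49,60): 11 bp
  [60,69): 9 bp
  [69,82): 13 bp
  [82,101): 19 bp
  [101,114): 13 bp
  [114,122): 8 bp
  [122,133): 11 bp
  [133,135): 2 bp
  [135,153): 18 bp
  [153,161): 8 bp
  [161,170): 9 bp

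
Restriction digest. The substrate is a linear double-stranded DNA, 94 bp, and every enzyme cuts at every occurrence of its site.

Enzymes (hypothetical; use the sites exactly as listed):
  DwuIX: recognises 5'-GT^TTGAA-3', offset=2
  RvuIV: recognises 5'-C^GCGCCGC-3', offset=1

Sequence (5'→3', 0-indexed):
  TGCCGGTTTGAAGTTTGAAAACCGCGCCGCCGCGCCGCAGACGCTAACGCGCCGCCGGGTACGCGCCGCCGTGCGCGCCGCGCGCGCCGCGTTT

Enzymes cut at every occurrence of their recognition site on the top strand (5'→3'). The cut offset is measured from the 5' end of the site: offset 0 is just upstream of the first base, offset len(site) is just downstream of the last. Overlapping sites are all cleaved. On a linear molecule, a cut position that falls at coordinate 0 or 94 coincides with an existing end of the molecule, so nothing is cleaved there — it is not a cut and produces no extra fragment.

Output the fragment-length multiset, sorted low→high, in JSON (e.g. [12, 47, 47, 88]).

[7,7,8,9,9,11,12,14,17]

Per-enzyme occurrences:
  DwuIX GTTTGAA/2: at [5, 12] ⇒ [7, 14]
  RvuIV CGCGCCGC/1: at [22, 30, 47, 61, 73, 82] ⇒ [23, 31, 48, 62, 74, 83]

Pooled cuts: [7, 14, 23, 31, 48, 62, 74, 83]

Fragments:
  [0,7): 7 bp
  [7,14): 7 bp
  [14,23): 9 bp
  [23,31): 8 bp
  [31,48): 17 bp
  [48,62): 14 bp
  [62,74): 12 bp
  [74,83): 9 bp
  [83,94): 11 bp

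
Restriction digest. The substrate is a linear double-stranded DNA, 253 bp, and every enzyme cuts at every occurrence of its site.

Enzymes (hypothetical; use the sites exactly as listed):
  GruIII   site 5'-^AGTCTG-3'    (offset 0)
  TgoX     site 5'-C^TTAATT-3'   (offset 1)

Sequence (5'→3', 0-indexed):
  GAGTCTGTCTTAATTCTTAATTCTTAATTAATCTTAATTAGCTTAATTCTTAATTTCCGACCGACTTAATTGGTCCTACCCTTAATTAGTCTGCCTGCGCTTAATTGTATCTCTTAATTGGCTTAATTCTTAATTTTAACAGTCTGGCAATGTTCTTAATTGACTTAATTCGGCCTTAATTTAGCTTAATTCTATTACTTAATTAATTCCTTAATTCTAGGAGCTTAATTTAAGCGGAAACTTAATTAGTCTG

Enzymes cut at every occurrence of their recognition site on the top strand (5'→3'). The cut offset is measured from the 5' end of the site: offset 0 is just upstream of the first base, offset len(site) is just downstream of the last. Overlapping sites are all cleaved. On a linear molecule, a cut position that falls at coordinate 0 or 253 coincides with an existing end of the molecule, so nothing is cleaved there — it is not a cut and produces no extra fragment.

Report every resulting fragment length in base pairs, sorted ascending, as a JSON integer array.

[1,6,6,6,7,7,7,7,8,9,9,9,10,10,11,11,12,13,13,13,14,15,16,16,17]

Scan for sites:
  GruIII AGTCTG/0: at [1, 87, 140, 247] ⇒ [1, 87, 140, 247]
  TgoX CTTAATT/1: at [8, 15, 22, 32, 41, 48, 64, 80, 99, 112, 121, 128, 154, 163, 174, 184, 197, 209, 223, 240] ⇒ [9, 16, 23, 33, 42, 49, 65, 81, 100, 113, 122, 129, 155, 164, 175, 185, 198, 210, 224, 241]

Pooled cuts: [1, 9, 16, 23, 33, 42, 49, 65, 81, 87, 100, 113, 122, 129, 140, 155, 164, 175, 185, 198, 210, 224, 241, 247]

Fragments:
  [0,1): 1 bp
  [1,9): 8 bp
  [9,16): 7 bp
  [16,23): 7 bp
  [23,33): 10 bp
  [33,42): 9 bp
  [42,49): 7 bp
  [49,65): 16 bp
  [65,81): 16 bp
  [81,87): 6 bp
  [87,100): 13 bp
  [100,113): 13 bp
  [113,122): 9 bp
  [122,129): 7 bp
  [129,140): 11 bp
  [140,155): 15 bp
  [155,164): 9 bp
  [164,175): 11 bp
  [175,185): 10 bp
  [185,198): 13 bp
  [198,210): 12 bp
  [210,224): 14 bp
  [224,241): 17 bp
  [241,247): 6 bp
  [247,253): 6 bp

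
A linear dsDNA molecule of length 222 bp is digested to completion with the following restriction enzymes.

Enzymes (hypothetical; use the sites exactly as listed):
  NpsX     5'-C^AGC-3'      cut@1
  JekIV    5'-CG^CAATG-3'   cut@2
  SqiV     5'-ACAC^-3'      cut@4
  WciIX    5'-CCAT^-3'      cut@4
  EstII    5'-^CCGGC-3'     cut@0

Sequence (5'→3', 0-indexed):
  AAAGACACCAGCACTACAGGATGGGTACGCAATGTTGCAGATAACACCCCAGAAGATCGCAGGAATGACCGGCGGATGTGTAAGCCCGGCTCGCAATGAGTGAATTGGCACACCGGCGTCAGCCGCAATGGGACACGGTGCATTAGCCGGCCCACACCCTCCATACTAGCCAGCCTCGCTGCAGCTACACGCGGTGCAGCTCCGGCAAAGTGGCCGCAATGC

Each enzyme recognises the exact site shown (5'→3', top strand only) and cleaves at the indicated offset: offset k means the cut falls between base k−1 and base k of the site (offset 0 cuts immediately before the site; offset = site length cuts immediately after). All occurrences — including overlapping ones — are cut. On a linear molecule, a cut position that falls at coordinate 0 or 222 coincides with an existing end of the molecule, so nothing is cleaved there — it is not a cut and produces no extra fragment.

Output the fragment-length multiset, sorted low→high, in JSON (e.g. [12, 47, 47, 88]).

Site scan:
  NpsX (CAGC, off=1): starts [8, 119, 170, 181, 196] → cuts [9, 120, 171, 182, 197]
  JekIV (CGCAATG, off=2): starts [27, 91, 123, 214] → cuts [29, 93, 125, 216]
  SqiV (ACAC, off=4): starts [4, 43, 109, 132, 153, 186] → cuts [8, 47, 113, 136, 157, 190]
  WciIX (CCAT, off=4): starts [160] → cuts [164]
  EstII (CCGGC, off=0): starts [68, 85, 112, 146, 201] → cuts [68, 85, 112, 146, 201]

All cut coordinates (distinct, sorted): [8, 9, 29, 47, 68, 85, 93, 112, 113, 120, 125, 136, 146, 157, 164, 171, 182, 190, 197, 201, 216]

Fragment lengths:
  [0,8): 8 bp
  [8,9): 1 bp
  [9,29): 20 bp
  [29,47): 18 bp
  [47,68): 21 bp
  [68,85): 17 bp
  [85,93): 8 bp
  [93,112): 19 bp
  [112,113): 1 bp
  [113,120): 7 bp
  [120,125): 5 bp
  [125,136): 11 bp
  [136,146): 10 bp
  [146,157): 11 bp
  [157,164): 7 bp
  [164,171): 7 bp
  [171,182): 11 bp
  [182,190): 8 bp
  [190,197): 7 bp
  [197,201): 4 bp
  [201,216): 15 bp
  [216,222): 6 bp

[1,1,4,5,6,7,7,7,7,8,8,8,10,11,11,11,15,17,18,19,20,21]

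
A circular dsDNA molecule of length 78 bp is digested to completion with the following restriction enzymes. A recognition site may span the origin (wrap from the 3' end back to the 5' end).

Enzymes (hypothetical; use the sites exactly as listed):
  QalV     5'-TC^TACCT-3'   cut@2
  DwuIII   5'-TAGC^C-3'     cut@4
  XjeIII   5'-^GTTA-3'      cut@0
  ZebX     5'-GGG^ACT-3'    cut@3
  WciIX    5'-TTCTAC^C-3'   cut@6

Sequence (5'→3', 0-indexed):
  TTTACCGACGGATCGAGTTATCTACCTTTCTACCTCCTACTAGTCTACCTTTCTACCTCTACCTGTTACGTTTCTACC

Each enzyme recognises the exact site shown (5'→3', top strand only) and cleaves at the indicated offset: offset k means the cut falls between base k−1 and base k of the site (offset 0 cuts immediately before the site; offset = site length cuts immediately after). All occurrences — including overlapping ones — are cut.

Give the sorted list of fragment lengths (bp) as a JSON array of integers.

[3,3,3,3,5,6,8,8,10,12,17]

Site scan:
  QalV TCTACCT/2: at [20, 28, 43, 51, 57, 72] ⇒ [22, 30, 45, 53, 59, 74]
  DwuIII (TAGCC, off=4): no sites
  XjeIII GTTA/0: at [16, 64] ⇒ [16, 64]
  ZebX (GGGACT, off=3): no sites
  WciIX TTCTACC/6: at [27, 50, 71] ⇒ [33, 56, 77]

All cut coordinates (distinct, sorted): [16, 22, 30, 33, 45, 53, 56, 59, 64, 74, 77]

Fragments:
  16→22: 6 bp
  22→30: 8 bp
  30→33: 3 bp
  33→45: 12 bp
  45→53: 8 bp
  53→56: 3 bp
  56→59: 3 bp
  59→64: 5 bp
  64→74: 10 bp
  74→77: 3 bp
  77→16 (wrap): 78-77+16 = 17 bp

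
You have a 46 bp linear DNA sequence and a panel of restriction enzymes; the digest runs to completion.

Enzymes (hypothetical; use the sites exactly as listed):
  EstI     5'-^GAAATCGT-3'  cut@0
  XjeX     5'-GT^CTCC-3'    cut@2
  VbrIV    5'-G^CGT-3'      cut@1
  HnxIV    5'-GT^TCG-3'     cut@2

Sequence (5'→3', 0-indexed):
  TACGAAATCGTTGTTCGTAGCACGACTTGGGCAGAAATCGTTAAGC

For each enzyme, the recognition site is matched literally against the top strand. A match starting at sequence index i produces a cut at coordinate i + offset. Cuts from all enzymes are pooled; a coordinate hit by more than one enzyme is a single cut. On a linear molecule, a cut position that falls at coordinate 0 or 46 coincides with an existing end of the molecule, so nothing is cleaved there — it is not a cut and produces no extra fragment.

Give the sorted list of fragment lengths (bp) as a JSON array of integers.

Per-enzyme occurrences:
  EstI (GAAATCGT, off=0): starts [3, 33] → cuts [3, 33]
  XjeX (GTCTCC, off=2): no sites
  VbrIV (GCGT, off=1): no sites
  HnxIV (GTTCG, off=2): starts [12] → cuts [14]

All cut coordinates (distinct, sorted): [3, 14, 33]

Fragment lengths:
  [0,3): 3 bp
  [3,14): 11 bp
  [14,33): 19 bp
  [33,46): 13 bp

[3,11,13,19]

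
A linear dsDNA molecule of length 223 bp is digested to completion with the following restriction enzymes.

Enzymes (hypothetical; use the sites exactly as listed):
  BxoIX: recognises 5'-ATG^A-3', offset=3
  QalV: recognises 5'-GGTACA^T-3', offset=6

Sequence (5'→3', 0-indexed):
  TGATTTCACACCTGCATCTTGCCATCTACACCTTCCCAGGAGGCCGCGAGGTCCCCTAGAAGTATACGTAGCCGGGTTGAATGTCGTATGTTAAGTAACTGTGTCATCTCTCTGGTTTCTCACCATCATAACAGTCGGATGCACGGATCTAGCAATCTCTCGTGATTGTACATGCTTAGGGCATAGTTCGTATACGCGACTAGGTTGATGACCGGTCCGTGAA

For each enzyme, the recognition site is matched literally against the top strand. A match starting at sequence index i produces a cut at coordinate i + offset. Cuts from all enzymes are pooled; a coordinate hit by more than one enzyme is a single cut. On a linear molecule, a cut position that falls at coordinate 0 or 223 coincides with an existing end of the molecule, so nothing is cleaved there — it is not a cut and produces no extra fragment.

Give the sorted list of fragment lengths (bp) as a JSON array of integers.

[13,210]

Site scan:
  BxoIX ATGA/3: at [207] ⇒ [210]
  QalV (GGTACAT, off=6): no sites

Pooled cuts: [210]

Fragments:
  [0,210): 210 bp
  [210,223): 13 bp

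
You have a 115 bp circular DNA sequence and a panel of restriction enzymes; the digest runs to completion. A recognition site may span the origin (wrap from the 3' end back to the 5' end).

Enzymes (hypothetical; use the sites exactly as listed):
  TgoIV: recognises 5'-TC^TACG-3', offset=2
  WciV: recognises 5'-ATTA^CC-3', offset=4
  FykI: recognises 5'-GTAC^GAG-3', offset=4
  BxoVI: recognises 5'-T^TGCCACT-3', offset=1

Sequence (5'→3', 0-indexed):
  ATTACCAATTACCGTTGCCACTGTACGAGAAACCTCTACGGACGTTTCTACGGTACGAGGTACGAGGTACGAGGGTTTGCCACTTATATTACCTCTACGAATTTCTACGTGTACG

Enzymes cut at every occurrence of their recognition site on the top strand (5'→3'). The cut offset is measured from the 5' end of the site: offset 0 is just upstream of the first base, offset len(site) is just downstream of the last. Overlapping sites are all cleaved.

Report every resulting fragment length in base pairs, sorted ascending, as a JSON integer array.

Site scan:
  TgoIV (TCTACG, off=2): starts [34, 46, 93, 103] → cuts [36, 48, 95, 105]
  WciV (ATTACC, off=4): starts [0, 7, 87] → cuts [4, 11, 91]
  FykI (GTACGAG, off=4): starts [22, 52, 59, 66] → cuts [26, 56, 63, 70]
  BxoVI (TTGCCACT, off=1): starts [14, 76] → cuts [15, 77]

All cut coordinates (distinct, sorted): [4, 11, 15, 26, 36, 48, 56, 63, 70, 77, 91, 95, 105]

Fragment lengths:
  4→11: 7 bp
  11→15: 4 bp
  15→26: 11 bp
  26→36: 10 bp
  36→48: 12 bp
  48→56: 8 bp
  56→63: 7 bp
  63→70: 7 bp
  70→77: 7 bp
  77→91: 14 bp
  91→95: 4 bp
  95→105: 10 bp
  105→4 (wrap): 115-105+4 = 14 bp

[4,4,7,7,7,7,8,10,10,11,12,14,14]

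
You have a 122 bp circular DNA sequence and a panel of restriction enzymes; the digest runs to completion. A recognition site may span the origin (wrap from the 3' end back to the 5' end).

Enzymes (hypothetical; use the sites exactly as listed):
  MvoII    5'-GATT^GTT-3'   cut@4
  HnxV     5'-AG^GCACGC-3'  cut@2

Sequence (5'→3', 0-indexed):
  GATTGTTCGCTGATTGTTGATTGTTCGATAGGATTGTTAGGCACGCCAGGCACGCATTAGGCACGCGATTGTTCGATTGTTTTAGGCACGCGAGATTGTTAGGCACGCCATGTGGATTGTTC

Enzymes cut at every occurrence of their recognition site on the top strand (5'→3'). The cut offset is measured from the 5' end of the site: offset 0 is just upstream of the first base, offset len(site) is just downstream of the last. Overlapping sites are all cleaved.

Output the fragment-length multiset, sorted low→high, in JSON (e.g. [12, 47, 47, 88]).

[5,5,7,7,8,8,9,10,11,11,12,13,16]

Site scan:
  MvoII GATTGTT/4: at [0, 11, 18, 31, 66, 74, 93, 114] ⇒ [4, 15, 22, 35, 70, 78, 97, 118]
  HnxV AGGCACGC/2: at [38, 47, 58, 83, 100] ⇒ [40, 49, 60, 85, 102]

Pooled cuts: [4, 15, 22, 35, 40, 49, 60, 70, 78, 85, 97, 102, 118]

Fragments:
  4→15: 11 bp
  15→22: 7 bp
  22→35: 13 bp
  35→40: 5 bp
  40→49: 9 bp
  49→60: 11 bp
  60→70: 10 bp
  70→78: 8 bp
  78→85: 7 bp
  85→97: 12 bp
  97→102: 5 bp
  102→118: 16 bp
  118→4 (wrap): 122-118+4 = 8 bp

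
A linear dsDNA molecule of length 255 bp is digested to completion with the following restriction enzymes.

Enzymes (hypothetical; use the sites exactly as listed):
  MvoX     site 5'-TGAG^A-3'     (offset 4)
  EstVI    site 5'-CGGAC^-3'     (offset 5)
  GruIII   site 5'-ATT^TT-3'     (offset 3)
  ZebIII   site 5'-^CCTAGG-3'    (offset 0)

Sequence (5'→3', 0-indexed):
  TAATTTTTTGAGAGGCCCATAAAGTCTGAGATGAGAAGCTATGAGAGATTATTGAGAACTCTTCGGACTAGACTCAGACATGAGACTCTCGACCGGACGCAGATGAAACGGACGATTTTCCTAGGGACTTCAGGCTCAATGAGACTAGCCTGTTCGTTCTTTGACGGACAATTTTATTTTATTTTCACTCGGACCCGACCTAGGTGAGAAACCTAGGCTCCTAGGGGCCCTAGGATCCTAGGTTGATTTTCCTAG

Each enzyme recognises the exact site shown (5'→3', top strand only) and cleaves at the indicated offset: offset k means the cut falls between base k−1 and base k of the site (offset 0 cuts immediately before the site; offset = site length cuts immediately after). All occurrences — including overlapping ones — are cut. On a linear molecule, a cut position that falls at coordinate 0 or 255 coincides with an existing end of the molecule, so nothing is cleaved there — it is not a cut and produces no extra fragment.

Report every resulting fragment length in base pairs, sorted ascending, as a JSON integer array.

[2,3,4,4,4,5,5,5,5,7,7,8,8,9,10,10,11,11,12,12,14,15,16,18,24,26]

Scan for sites:
  MvoX TGAGA/4: at [8, 26, 31, 41, 52, 80, 139, 204] ⇒ [12, 30, 35, 45, 56, 84, 143, 208]
  EstVI CGGAC/5: at [63, 93, 108, 164, 189] ⇒ [68, 98, 113, 169, 194]
  GruIII ATTTT/3: at [2, 114, 170, 175, 180, 245] ⇒ [5, 117, 173, 178, 183, 248]
  ZebIII CCTAGG/0: at [119, 198, 211, 219, 228, 236] ⇒ [119, 198, 211, 219, 228, 236]

Pooled cuts: [5, 12, 30, 35, 45, 56, 68, 84, 98, 113, 117, 119, 143, 169, 173, 178, 183, 194, 198, 208, 211, 219, 228, 236, 248]

Fragment lengths:
  [0,5): 5 bp
  [5,12): 7 bp
  [12,30): 18 bp
  [30,35): 5 bp
  [35,45): 10 bp
  [45,56): 11 bp
  [56,68): 12 bp
  [68,84): 16 bp
  [84,98): 14 bp
  [98,113): 15 bp
  [113,117): 4 bp
  [117,119): 2 bp
  [119,143): 24 bp
  [143,169): 26 bp
  [169,173): 4 bp
  [173,178): 5 bp
  [178,183): 5 bp
  [183,194): 11 bp
  [194,198): 4 bp
  [198,208): 10 bp
  [208,211): 3 bp
  [211,219): 8 bp
  [219,228): 9 bp
  [228,236): 8 bp
  [236,248): 12 bp
  [248,255): 7 bp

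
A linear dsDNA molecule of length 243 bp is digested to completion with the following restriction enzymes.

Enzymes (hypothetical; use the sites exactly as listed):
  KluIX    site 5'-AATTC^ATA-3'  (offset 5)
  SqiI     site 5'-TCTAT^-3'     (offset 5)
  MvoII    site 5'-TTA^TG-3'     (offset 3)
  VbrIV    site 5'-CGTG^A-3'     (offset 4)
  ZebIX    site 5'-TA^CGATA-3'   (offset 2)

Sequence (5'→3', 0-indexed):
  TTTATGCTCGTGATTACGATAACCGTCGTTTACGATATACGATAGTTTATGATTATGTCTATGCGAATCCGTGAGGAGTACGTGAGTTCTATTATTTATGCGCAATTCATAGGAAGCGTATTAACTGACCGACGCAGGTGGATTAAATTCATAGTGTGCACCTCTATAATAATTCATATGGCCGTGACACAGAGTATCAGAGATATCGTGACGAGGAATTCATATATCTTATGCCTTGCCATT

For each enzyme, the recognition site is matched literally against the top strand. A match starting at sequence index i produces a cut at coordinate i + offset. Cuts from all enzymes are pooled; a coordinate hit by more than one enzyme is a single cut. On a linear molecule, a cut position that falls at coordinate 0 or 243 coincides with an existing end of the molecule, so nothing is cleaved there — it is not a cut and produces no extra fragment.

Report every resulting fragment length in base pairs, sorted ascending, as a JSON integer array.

[4,4,6,6,7,7,8,8,8,10,10,10,11,11,11,11,12,16,17,24,42]

Per-enzyme occurrences:
  KluIX AATTCATA/5: at [103, 145, 170, 216] ⇒ [108, 150, 175, 221]
  SqiI TCTAT/5: at [57, 87, 162] ⇒ [62, 92, 167]
  MvoII TTATG/3: at [1, 46, 52, 95, 228] ⇒ [4, 49, 55, 98, 231]
  VbrIV CGTGA/4: at [8, 69, 80, 182, 206] ⇒ [12, 73, 84, 186, 210]
  ZebIX TACGATA/2: at [14, 30, 37] ⇒ [16, 32, 39]

Pooled cuts: [4, 12, 16, 32, 39, 49, 55, 62, 73, 84, 92, 98, 108, 150, 167, 175, 186, 210, 221, 231]

Fragment lengths:
  [0,4): 4 bp
  [4,12): 8 bp
  [12,16): 4 bp
  [16,32): 16 bp
  [32,39): 7 bp
  [39,49): 10 bp
  [49,55): 6 bp
  [55,62): 7 bp
  [62,73): 11 bp
  [73,84): 11 bp
  [84,92): 8 bp
  [92,98): 6 bp
  [98,108): 10 bp
  [108,150): 42 bp
  [150,167): 17 bp
  [167,175): 8 bp
  [175,186): 11 bp
  [186,210): 24 bp
  [210,221): 11 bp
  [221,231): 10 bp
  [231,243): 12 bp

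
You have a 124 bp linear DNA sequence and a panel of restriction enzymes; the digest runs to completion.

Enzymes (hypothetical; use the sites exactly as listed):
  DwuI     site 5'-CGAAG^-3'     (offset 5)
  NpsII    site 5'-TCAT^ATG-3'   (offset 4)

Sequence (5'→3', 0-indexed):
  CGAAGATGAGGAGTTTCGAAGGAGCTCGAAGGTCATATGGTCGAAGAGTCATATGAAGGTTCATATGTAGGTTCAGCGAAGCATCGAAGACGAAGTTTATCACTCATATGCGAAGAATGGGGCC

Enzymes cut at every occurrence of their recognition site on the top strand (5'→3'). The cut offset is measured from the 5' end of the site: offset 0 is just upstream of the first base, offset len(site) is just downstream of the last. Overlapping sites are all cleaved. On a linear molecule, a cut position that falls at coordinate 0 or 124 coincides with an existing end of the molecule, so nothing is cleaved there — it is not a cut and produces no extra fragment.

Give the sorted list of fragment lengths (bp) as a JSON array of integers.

[5,5,6,6,8,8,9,10,10,12,12,16,17]

Per-enzyme occurrences:
  DwuI (CGAAG, off=5): starts [0, 16, 26, 41, 76, 84, 90, 110] → cuts [5, 21, 31, 46, 81, 89, 95, 115]
  NpsII (TCATATG, off=4): starts [32, 48, 60, 103] → cuts [36, 52, 64, 107]

Pooled cuts: [5, 21, 31, 36, 46, 52, 64, 81, 89, 95, 107, 115]

Fragment lengths:
  [0,5): 5 bp
  [5,21): 16 bp
  [21,31): 10 bp
  [31,36): 5 bp
  [36,46): 10 bp
  [46,52): 6 bp
  [52,64): 12 bp
  [64,81): 17 bp
  [81,89): 8 bp
  [89,95): 6 bp
  [95,107): 12 bp
  [107,115): 8 bp
  [115,124): 9 bp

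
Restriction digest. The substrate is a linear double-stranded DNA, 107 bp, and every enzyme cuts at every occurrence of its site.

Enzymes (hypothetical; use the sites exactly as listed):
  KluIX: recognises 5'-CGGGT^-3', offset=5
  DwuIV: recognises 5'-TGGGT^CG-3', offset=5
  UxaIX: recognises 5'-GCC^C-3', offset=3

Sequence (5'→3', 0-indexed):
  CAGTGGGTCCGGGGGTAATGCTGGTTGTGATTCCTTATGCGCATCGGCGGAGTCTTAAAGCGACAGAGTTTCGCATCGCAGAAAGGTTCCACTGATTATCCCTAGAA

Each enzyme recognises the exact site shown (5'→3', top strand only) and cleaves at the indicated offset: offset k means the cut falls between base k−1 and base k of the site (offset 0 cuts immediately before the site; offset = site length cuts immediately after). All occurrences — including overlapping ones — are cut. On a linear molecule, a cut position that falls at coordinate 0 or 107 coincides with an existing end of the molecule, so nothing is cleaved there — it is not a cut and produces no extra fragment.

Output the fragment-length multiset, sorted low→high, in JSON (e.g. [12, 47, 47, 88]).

[107]

Scan for sites:
  KluIX (CGGGT, off=5): no sites
  DwuIV (TGGGTCG, off=5): no sites
  UxaIX (GCCC, off=3): no sites

Pooled cuts: ∅

Fragment lengths:
  no cuts → one linear fragment of 107 bp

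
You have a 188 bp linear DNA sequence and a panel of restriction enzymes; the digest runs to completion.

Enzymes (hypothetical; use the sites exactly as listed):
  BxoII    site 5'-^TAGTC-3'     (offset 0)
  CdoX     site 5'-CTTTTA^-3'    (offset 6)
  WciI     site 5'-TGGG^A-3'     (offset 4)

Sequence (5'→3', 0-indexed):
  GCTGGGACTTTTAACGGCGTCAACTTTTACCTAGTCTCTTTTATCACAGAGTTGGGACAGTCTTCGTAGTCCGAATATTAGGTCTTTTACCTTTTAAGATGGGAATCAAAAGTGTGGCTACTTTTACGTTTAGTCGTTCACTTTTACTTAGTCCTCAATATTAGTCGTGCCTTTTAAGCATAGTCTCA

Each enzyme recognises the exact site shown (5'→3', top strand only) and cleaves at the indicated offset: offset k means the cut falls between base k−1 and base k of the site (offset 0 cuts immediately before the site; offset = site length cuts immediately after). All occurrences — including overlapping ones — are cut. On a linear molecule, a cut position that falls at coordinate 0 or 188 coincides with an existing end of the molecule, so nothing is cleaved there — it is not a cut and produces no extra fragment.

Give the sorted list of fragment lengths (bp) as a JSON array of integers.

[2,2,4,4,6,7,7,7,8,10,12,13,13,15,16,16,23,23]

Site scan:
  BxoII (TAGTC, off=0): starts [31, 66, 130, 148, 161, 180] → cuts [31, 66, 130, 148, 161, 180]
  CdoX (CTTTTA, off=6): starts [7, 23, 37, 83, 90, 120, 140, 170] → cuts [13, 29, 43, 89, 96, 126, 146, 176]
  WciI (TGGGA, off=4): starts [2, 52, 99] → cuts [6, 56, 103]

All cut coordinates (distinct, sorted): [6, 13, 29, 31, 43, 56, 66, 89, 96, 103, 126, 130, 146, 148, 161, 176, 180]

Fragment lengths:
  [0,6): 6 bp
  [6,13): 7 bp
  [13,29): 16 bp
  [29,31): 2 bp
  [31,43): 12 bp
  [43,56): 13 bp
  [56,66): 10 bp
  [66,89): 23 bp
  [89,96): 7 bp
  [96,103): 7 bp
  [103,126): 23 bp
  [126,130): 4 bp
  [130,146): 16 bp
  [146,148): 2 bp
  [148,161): 13 bp
  [161,176): 15 bp
  [176,180): 4 bp
  [180,188): 8 bp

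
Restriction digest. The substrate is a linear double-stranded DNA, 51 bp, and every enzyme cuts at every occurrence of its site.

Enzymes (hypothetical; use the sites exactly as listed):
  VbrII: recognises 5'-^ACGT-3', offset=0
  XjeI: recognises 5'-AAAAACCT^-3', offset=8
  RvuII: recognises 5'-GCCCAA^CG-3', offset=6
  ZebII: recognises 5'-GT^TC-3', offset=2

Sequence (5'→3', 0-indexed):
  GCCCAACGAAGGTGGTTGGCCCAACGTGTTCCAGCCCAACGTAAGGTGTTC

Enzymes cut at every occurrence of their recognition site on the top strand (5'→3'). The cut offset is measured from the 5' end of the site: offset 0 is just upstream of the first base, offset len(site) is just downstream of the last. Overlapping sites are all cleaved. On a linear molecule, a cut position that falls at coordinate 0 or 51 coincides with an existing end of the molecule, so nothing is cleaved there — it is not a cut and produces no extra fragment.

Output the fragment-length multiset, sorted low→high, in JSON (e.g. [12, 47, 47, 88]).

Per-enzyme occurrences:
  VbrII ACGT/0: at [23, 38] ⇒ [23, 38]
  XjeI (AAAAACCT, off=8): no sites
  RvuII GCCCAACG/6: at [0, 18, 33] ⇒ [6, 24, 39]
  ZebII GTTC/2: at [27, 47] ⇒ [29, 49]

Pooled cuts: [6, 23, 24, 29, 38, 39, 49]

Fragments:
  [0,6): 6 bp
  [6,23): 17 bp
  [23,24): 1 bp
  [24,29): 5 bp
  [29,38): 9 bp
  [38,39): 1 bp
  [39,49): 10 bp
  [49,51): 2 bp

[1,1,2,5,6,9,10,17]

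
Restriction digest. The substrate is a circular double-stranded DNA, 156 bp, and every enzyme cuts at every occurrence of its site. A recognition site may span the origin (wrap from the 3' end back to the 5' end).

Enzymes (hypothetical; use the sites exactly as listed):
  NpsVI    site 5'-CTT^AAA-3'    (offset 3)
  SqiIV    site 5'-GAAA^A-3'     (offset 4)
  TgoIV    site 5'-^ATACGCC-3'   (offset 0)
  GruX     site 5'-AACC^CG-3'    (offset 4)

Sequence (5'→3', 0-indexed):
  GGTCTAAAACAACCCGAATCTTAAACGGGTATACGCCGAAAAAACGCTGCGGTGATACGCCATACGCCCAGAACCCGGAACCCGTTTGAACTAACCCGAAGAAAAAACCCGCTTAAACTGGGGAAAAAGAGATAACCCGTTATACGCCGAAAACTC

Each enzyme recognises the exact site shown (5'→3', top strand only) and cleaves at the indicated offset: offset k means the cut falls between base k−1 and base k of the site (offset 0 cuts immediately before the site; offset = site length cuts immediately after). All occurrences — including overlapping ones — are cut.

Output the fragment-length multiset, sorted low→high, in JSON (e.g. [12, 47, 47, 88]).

[4,5,5,7,7,8,8,8,11,11,11,12,13,14,14,18]

Per-enzyme occurrences:
  NpsVI (CTTAAA, off=3): starts [19, 111] → cuts [22, 114]
  SqiIV (GAAAA, off=4): starts [37, 100, 122, 148] → cuts [41, 104, 126, 152]
  TgoIV (ATACGCC, off=0): starts [30, 54, 61, 141] → cuts [30, 54, 61, 141]
  GruX (AACCCG, off=4): starts [10, 71, 78, 92, 105, 133] → cuts [14, 75, 82, 96, 109, 137]

All cut coordinates (distinct, sorted): [14, 22, 30, 41, 54, 61, 75, 82, 96, 104, 109, 114, 126, 137, 141, 152]

Fragments:
  14→22: 8 bp
  22→30: 8 bp
  30→41: 11 bp
  41→54: 13 bp
  54→61: 7 bp
  61→75: 14 bp
  75→82: 7 bp
  82→96: 14 bp
  96→104: 8 bp
  104→109: 5 bp
  109→114: 5 bp
  114→126: 12 bp
  126→137: 11 bp
  137→141: 4 bp
  141→152: 11 bp
  152→14 (wrap): 156-152+14 = 18 bp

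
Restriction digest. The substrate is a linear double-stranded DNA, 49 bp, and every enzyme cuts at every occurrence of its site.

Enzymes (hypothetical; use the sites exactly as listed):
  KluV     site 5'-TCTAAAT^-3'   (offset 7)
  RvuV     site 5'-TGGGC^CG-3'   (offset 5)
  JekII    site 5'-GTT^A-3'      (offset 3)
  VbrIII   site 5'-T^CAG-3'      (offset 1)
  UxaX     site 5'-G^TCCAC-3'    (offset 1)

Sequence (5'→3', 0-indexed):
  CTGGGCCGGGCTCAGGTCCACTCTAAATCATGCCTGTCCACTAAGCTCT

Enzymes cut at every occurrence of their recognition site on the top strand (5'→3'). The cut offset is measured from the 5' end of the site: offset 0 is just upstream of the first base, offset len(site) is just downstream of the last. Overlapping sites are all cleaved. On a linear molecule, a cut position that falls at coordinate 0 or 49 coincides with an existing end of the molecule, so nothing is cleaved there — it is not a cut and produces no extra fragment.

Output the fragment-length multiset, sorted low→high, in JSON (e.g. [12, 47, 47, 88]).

[4,6,6,8,12,13]

Scan for sites:
  KluV (TCTAAAT, off=7): starts [21] → cuts [28]
  RvuV (TGGGCCG, off=5): starts [1] → cuts [6]
  JekII (GTTA, off=3): no sites
  VbrIII (TCAG, off=1): starts [11] → cuts [12]
  UxaX (GTCCAC, off=1): starts [15, 35] → cuts [16, 36]

Pooled cuts: [6, 12, 16, 28, 36]

Fragment lengths:
  [0,6): 6 bp
  [6,12): 6 bp
  [12,16): 4 bp
  [16,28): 12 bp
  [28,36): 8 bp
  [36,49): 13 bp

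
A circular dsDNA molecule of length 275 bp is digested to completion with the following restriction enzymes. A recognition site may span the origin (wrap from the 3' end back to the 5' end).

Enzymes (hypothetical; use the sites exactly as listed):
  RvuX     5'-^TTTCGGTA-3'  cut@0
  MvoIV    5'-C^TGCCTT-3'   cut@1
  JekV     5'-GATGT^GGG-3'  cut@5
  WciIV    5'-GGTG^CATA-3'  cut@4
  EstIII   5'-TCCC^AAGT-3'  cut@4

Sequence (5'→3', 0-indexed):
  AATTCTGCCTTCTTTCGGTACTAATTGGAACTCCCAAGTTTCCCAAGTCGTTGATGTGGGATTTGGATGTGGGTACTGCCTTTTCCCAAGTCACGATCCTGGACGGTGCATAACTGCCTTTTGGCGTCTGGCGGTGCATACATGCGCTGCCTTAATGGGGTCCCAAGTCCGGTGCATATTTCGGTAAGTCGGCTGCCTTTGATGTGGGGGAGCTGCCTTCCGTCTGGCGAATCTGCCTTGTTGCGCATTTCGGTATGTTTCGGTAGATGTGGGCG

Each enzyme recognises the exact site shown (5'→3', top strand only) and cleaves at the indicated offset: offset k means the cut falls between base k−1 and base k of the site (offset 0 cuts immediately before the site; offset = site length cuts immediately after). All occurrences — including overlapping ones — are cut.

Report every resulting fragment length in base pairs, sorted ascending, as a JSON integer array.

Site scan:
  RvuX (TTTCGGTA, off=0): starts [12, 178, 247, 257] → cuts [12, 178, 247, 257]
  MvoIV (CTGCCTT, off=1): starts [4, 75, 113, 146, 192, 212, 232] → cuts [5, 76, 114, 147, 193, 213, 233]
  JekV (GATGTGGG, off=5): starts [52, 65, 200, 265] → cuts [57, 70, 205, 270]
  WciIV (GGTGCATA, off=4): starts [104, 132, 170] → cuts [108, 136, 174]
  EstIII (TCCCAAGT, off=4): starts [31, 40, 83, 160] → cuts [35, 44, 87, 164]

Pooled cuts: [5, 12, 35, 44, 57, 70, 76, 87, 108, 114, 136, 147, 164, 174, 178, 193, 205, 213, 233, 247, 257, 270]

Fragments:
  5→12: 7 bp
  12→35: 23 bp
  35→44: 9 bp
  44→57: 13 bp
  57→70: 13 bp
  70→76: 6 bp
  76→87: 11 bp
  87→108: 21 bp
  108→114: 6 bp
  114→136: 22 bp
  136→147: 11 bp
  147→164: 17 bp
  164→174: 10 bp
  174→178: 4 bp
  178→193: 15 bp
  193→205: 12 bp
  205→213: 8 bp
  213→233: 20 bp
  233→247: 14 bp
  247→257: 10 bp
  257→270: 13 bp
  270→5 (wrap): 275-270+5 = 10 bp

[4,6,6,7,8,9,10,10,10,11,11,12,13,13,13,14,15,17,20,21,22,23]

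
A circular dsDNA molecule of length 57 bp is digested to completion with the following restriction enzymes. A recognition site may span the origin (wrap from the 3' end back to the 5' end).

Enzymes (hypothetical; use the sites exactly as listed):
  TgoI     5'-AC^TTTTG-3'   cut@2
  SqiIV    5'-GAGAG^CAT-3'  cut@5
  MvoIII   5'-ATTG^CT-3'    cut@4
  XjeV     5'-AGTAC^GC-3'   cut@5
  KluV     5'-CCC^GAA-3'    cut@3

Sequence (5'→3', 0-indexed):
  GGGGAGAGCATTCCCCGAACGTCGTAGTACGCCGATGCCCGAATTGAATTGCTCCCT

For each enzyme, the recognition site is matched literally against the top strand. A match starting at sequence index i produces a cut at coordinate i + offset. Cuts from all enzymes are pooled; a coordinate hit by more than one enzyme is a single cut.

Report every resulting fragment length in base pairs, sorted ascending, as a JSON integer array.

Per-enzyme occurrences:
  TgoI (ACTTTTG, off=2): no sites
  SqiIV GAGAGCAT/5: at [3] ⇒ [8]
  MvoIII ATTGCT/4: at [47] ⇒ [51]
  XjeV AGTACGC/5: at [25] ⇒ [30]
  KluV CCCGAA/3: at [13, 37] ⇒ [16, 40]

All cut coordinates (distinct, sorted): [8, 16, 30, 40, 51]

Fragments:
  8→16: 8 bp
  16→30: 14 bp
  30→40: 10 bp
  40→51: 11 bp
  51→8 (wrap): 57-51+8 = 14 bp

[8,10,11,14,14]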